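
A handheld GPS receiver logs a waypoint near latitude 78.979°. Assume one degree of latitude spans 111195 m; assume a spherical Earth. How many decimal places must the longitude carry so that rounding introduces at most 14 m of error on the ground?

At 78.979° one degree of longitude covers 111195 × cos 78.979° ≈ 111195 × 0.1912 ≈ 21257 m.
Rounding to N decimal places gives at most 0.5 × 10⁻ᴺ degrees of error, i.e. 0.5 × 10⁻ᴺ × 21257 m.
Need 0.5 × 21257 × 10⁻ᴺ ≤ 14 → 10⁻ᴺ ≤ 1.317e-03, so N ≥ 2.88.
So 3 decimal places suffice (10.6 m); 2 would allow up to 106 m.

3 decimal places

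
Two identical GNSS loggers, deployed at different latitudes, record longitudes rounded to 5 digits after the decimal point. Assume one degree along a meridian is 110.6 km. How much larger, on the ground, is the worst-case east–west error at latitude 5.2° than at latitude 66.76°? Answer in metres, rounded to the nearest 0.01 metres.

0.33 metres

Rounding to 5 decimal places leaves the longitude within ±5e-06° of the true value.
Error at 5.2° = 5e-06° × 110600 × cos 5.2° ≈ 0.553 × 0.9959 = 0.55072 m.
Error at 66.76° = 5e-06° × 110600 × cos 66.76° ≈ 0.553 × 0.3946 = 0.2182 m.
Difference: 0.55072 − 0.2182 = 0.33252 m.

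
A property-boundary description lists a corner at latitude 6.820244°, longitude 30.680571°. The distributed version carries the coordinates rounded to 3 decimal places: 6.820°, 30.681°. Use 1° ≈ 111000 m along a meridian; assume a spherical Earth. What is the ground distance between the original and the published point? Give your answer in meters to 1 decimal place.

54.5 meters

The latitude changed by +0.000244° and the longitude by -0.000429°.
North–south shift: 0.000244 × 111000 = 27.084 m.
East–west at this latitude: -0.000429° × 111000 × cos 6.82° ≈ -0.000429 × 110215 = -47.2821 m.
Combined displacement = (27.084² + 47.2821²)^½ ≈ 54.4898 m.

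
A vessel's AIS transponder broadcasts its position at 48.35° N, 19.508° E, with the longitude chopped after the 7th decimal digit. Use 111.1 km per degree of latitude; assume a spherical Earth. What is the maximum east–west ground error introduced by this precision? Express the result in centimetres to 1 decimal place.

Truncating at 7 decimal places can drop up to a full unit in the last place, so the longitude may be off by as much as 1e-07°.
One degree of longitude at 48.35° is 111100 × cos 48.35° ≈ 111100 × 0.6646 = 73834.7 m.
East–west error: 1e-07° × 73834.7 m/° ≈ 0.00738347 m.
That is 0.00738347 m = 0.73835 cm.

0.7 centimetres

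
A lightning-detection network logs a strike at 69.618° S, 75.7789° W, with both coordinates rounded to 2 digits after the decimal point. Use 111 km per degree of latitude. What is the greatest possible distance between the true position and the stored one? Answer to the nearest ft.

1928 ft

Rounding to 2 decimal places leaves each coordinate within ±0.005° of the true value.
Latitude error → 0.005 × 111000 = 555 m along the meridian.
Longitude error → 0.005 × 111000 × cos 69.618° = 0.005 × 111000 × 0.3483 ≈ 193.294 m.
Combining orthogonally: (555² + 193.294²)^½ ≈ 587.697 m.
Converting: 587.697 m × 3.2808 ft/m ≈ 1928.1 ft.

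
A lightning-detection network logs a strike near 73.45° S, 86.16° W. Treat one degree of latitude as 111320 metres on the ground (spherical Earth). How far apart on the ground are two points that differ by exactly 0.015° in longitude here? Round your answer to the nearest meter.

At 73.45° a degree of longitude is 111320 × cos 73.45° ≈ 31709.7 m, so 0.015° corresponds to 475.646 m.

476 meters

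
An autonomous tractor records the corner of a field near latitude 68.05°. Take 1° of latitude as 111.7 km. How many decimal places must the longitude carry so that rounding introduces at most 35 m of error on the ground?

At 68.05° one degree of longitude covers 111700 × cos 68.05° ≈ 111700 × 0.3738 ≈ 41753.2 m.
With N decimal places the half-ulp bound is 0.5·10⁻ᴺ°, or 0.5·10⁻ᴺ × 41753.2 m on the ground.
Need 0.5 × 41753.2 × 10⁻ᴺ ≤ 35 → 10⁻ᴺ ≤ 1.677e-03, so N ≥ 2.78.
So 3 decimal places suffice (20.9 m); 2 would allow up to 209 m.

3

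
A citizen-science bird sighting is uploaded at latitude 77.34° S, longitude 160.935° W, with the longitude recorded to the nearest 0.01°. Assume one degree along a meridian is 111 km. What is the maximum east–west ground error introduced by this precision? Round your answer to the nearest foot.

Rounding to 2 decimal places leaves the longitude within ±0.005° of the true value.
Parallels shrink by cos φ, so at 77.34° a degree of longitude is 111000 × 0.2192 ≈ 24327.3 m.
East–west error: 0.005° × 24327.3 m/° ≈ 121.637 m.
Converting: 121.637 m × 3.2808 ft/m ≈ 399.07 ft.

399 feet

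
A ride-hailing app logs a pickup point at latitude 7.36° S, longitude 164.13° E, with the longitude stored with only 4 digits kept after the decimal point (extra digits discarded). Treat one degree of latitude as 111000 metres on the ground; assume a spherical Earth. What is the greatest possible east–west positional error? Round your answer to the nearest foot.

36 feet

Truncating at 4 decimal places can drop up to a full unit in the last place, so the longitude may be off by as much as 0.0001°.
At latitude 7.36° a degree of longitude spans 111000 m × cos 7.36° = 111000 × 0.9918 ≈ 110085 m.
So at most 0.0001° × 110085 ≈ 11.0085 m east–west.
In feet: 11.0085 m ÷ 0.3048 ≈ 36.117 ft.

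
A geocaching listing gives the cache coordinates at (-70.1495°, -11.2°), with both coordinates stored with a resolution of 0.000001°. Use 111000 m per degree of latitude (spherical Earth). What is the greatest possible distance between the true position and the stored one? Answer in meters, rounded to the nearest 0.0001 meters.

With a 0.000001° grid the true value lies within half a step, ±0.000001°/2 = ±5e-07°, of the stored one.
Latitude error → 5e-07 × 111000 = 0.0555 m along the meridian.
E–W at 70.1495°: 5e-07° × 111000 × cos 70.1495° = 5e-07 × 111000 × 0.3396 ≈ 0.018846 m.
The two errors are perpendicular, so the maximum displacement is √(0.0555² + 0.018846²) ≈ 0.0586125 m.

0.0586 meters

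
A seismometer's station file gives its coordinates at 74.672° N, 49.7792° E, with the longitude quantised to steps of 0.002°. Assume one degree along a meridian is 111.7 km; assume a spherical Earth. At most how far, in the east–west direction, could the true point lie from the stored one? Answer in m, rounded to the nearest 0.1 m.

With a 0.002° grid the true value lies within half a step, ±0.002°/2 = ±0.001°, of the stored one.
One degree of longitude at 74.672° is 111700 × cos 74.672° ≈ 111700 × 0.2643 = 29527.3 m.
East–west error: 0.001° × 29527.3 m/° ≈ 29.5273 m.

29.5 m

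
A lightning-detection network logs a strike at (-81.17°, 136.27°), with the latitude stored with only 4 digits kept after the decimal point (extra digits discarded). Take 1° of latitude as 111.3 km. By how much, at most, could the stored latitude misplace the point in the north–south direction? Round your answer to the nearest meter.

11 meters

Truncating at 4 decimal places can drop up to a full unit in the last place, so the latitude may be off by as much as 0.0001°.
So the N–S error is at most 0.0001 × 111300 = 11.13 m.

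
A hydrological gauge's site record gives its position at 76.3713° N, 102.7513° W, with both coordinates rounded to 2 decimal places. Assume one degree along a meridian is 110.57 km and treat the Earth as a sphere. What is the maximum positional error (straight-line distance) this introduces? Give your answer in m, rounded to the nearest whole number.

568 m

Rounding to 2 decimal places leaves each coordinate within ±0.005° of the true value.
North–south component: 0.005° × 110570 = 552.85 m.
East–west component at 76.3713°: 0.005° × 110570 × cos 76.3713° ≈ 0.005 × 26053.5 ≈ 130.267 m.
The two errors are perpendicular, so the maximum displacement is √(552.85² + 130.267²) ≈ 567.99 m.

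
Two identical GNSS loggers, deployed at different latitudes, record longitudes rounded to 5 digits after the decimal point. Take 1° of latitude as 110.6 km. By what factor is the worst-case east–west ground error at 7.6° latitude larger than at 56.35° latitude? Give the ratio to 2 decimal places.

Rounding to 5 decimal places leaves the longitude within ±5e-06° of the true value.
At 7.6°: 5e-06° × 110600 × cos 7.6° = 5e-06 × 110600 × 0.9912 ≈ 0.54814 m.
At 56.35°: 5e-06° × 110600 × cos 56.35° = 5e-06 × 110600 × 0.5541 ≈ 0.30643 m.
Ratio: 0.54814 / 0.30643 = cos 7.6° / cos 56.35° ≈ 1.7888.

1.79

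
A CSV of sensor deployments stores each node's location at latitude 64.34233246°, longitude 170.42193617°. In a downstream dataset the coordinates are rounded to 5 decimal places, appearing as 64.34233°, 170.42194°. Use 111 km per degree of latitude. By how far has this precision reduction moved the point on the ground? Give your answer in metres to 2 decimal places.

The latitude changed by +0.00000246° and the longitude by -0.00000383°.
North–south shift: 0.00000246 × 111000 = 0.27306 m.
East–west at this latitude: -0.00000383° × 111000 × cos 64.3423° ≈ -0.00000383 × 48062.3 = -0.184078 m.
Distance: √(0.27306² + 0.184078²) ≈ 0.329312 m.

0.33 metres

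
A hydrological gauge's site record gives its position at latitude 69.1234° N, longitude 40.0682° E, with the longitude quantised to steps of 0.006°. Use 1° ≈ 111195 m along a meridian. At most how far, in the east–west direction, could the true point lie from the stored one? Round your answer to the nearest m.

119 m

With a 0.006° grid the true value lies within half a step, ±0.006°/2 = ±0.003°, of the stored one.
Parallels shrink by cos φ, so at 69.1234° a degree of longitude is 111195 × 0.3564 ≈ 39625.1 m.
So at most 0.003° × 39625.1 ≈ 118.875 m east–west.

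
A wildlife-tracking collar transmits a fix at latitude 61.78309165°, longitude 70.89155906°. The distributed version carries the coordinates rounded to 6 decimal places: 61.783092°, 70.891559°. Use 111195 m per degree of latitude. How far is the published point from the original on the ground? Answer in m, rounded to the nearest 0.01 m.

0.04 m

The latitude changed by -0.00000035° and the longitude by +0.00000006°.
North–south shift: -0.00000035 × 111195 = -0.0389183 m.
East–west at this latitude: 0.00000006° × 111195 × cos 61.7831° ≈ 0.00000006 × 52574.2 = 0.00315445 m.
Hypotenuse of the two orthogonal shifts: √(0.0389183² + 0.00315445²) = 0.0390459 m.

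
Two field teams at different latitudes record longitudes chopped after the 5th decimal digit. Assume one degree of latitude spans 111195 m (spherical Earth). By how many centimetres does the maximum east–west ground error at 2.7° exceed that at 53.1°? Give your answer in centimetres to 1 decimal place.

Truncating at 5 decimal places can drop up to a full unit in the last place, so the longitude may be off by as much as 1e-05°.
Error at 2.7° = 1e-05° × 111195 × cos 2.7° ≈ 1.1119 × 0.9989 = 1.1107 m.
Error at 53.1° = 1e-05° × 111195 × cos 53.1° ≈ 1.1119 × 0.6004 = 0.66764 m.
Difference: 1.1107 − 0.66764 = 0.44308 m.
That is 0.443078 m = 44.308 cm.

44.3 centimetres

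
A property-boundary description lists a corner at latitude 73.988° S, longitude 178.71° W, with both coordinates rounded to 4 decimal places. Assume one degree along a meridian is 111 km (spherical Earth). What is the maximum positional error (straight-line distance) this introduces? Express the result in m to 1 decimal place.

5.8 m

Rounding to 4 decimal places leaves each coordinate within ±5e-05° of the true value.
N–S: 5e-05° × 111000 m/° = 5.55 m.
Longitude error → 5e-05 × 111000 × cos 73.988° = 5e-05 × 111000 × 0.2758 ≈ 1.5309 m.
Combining orthogonally: (5.55² + 1.5309²)^½ ≈ 5.75727 m.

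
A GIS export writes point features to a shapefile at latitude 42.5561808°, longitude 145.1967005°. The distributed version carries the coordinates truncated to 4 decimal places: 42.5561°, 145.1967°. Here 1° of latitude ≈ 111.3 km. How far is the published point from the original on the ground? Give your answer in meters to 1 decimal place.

9.0 meters

Δlat = 42.5561808 − 42.5561 = +0.0000808°; Δlon = 145.1967005 − 145.1967 = +0.0000005°.
North–south shift: 0.0000808 × 111300 = 8.99304 m.
E–W at 42.5561°: 0.0000005° × 111300 × cos 42.5561° = 0.0000005 × 111300 × 0.7366 ≈ 0.0409927 m.
Distance: √(8.99304² + 0.0409927²) ≈ 8.99313 m.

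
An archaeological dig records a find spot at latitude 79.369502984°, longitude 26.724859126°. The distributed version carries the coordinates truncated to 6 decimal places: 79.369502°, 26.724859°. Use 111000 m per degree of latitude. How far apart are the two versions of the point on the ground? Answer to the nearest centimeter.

The latitude changed by +0.000000984° and the longitude by +0.000000126°.
North–south shift: 0.000000984 × 111000 = 0.109224 m.
E–W at 79.3695°: 0.000000126° × 111000 × cos 79.3695° = 0.000000126 × 111000 × 0.1845 ≈ 0.00258006 m.
Distance: √(0.109224² + 0.00258006²) ≈ 0.109254 m.
That is 0.109254 m = 10.925 cm.

11 centimeters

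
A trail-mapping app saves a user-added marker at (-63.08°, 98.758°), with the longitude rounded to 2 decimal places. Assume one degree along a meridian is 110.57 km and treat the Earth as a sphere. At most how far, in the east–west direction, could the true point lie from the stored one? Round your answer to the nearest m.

250 m

Rounding to 2 decimal places leaves the longitude within ±0.005° of the true value.
Parallels shrink by cos φ, so at 63.08° a degree of longitude is 110570 × 0.4527 ≈ 50060.1 m.
So at most 0.005° × 50060.1 ≈ 250.301 m east–west.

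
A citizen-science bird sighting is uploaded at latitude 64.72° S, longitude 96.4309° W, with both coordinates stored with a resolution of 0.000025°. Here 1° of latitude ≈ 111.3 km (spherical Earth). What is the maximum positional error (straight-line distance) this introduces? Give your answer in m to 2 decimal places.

1.51 m

With a 0.000025° grid the true value lies within half a step, ±0.000025°/2 = ±1.25e-05°, of the stored one.
Latitude error → 1.25e-05 × 111300 = 1.39125 m along the meridian.
E–W at 64.72°: 1.25e-05° × 111300 × cos 64.72° = 1.25e-05 × 111300 × 0.4270 ≈ 0.594123 m.
Worst case both components are at the extreme and orthogonal: √(1.39125² + 0.594123²) ≈ 1.5128 m.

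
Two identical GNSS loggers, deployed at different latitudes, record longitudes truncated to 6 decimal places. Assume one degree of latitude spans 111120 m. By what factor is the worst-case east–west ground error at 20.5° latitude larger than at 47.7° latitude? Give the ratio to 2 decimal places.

Truncating at 6 decimal places can drop up to a full unit in the last place, so the longitude may be off by as much as 1e-06°.
Error at 20.5° = 1e-06° × 111120 × cos 20.5° ≈ 0.11112 × 0.9367 = 0.10408 m.
At 47.7°: 1e-06° × 111120 × cos 47.7° = 1e-06 × 111120 × 0.6730 ≈ 0.074785 m.
The ratio reduces to cos 20.5° / cos 47.7° = 0.9367/0.6730 ≈ 1.3918.

1.39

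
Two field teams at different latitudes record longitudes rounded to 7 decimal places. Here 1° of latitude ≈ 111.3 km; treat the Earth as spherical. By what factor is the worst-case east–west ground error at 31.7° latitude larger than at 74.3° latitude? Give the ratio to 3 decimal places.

Rounding to 7 decimal places leaves the longitude within ±5e-08° of the true value.
At 31.7°: 5e-08° × 111300 × cos 31.7° = 5e-08 × 111300 × 0.8508 ≈ 0.0047348 m.
At 74.3°: 5e-08° × 111300 × cos 74.3° = 5e-08 × 111300 × 0.2706 ≈ 0.0015059 m.
The ratio reduces to cos 31.7° / cos 74.3° = 0.8508/0.2706 ≈ 3.1442.

3.144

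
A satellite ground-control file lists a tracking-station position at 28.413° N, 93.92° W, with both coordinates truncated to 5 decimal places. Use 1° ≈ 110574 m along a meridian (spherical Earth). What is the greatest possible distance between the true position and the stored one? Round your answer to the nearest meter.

Truncating at 5 decimal places can drop up to a full unit in the last place, so each coordinate may be off by as much as 1e-05°.
North–south component: 1e-05° × 110574 = 1.10574 m.
Longitude error → 1e-05 × 110574 × cos 28.413° = 1e-05 × 110574 × 0.8795 ≈ 0.972543 m.
Worst case both components are at the extreme and orthogonal: √(1.10574² + 0.972543²) ≈ 1.47258 m.

1 meters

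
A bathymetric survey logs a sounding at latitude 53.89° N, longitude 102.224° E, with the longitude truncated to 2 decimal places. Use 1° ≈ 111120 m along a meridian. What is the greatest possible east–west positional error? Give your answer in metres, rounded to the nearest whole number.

655 metres

Truncating at 2 decimal places can drop up to a full unit in the last place, so the longitude may be off by as much as 0.01°.
One degree of longitude at 53.89° is 111120 × cos 53.89° ≈ 111120 × 0.5893 = 65487.2 m.
Maximum E–W displacement: 0.01 × 65487.2 = 654.872 m.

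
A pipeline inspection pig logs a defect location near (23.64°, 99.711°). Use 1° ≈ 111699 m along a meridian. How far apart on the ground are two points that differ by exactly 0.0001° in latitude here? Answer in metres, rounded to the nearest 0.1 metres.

11.2 metres

0.0001° × 111699 m/° = 11.1699 m.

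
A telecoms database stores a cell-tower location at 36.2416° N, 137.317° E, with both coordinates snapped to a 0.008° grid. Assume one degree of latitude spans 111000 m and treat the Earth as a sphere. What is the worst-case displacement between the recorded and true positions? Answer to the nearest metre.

With a 0.008° grid the true value lies within half a step, ±0.008°/2 = ±0.004°, of the stored one.
N–S: 0.004° × 111000 m/° = 444 m.
East–west component at 36.2416°: 0.004° × 111000 × cos 36.2416° ≈ 0.004 × 89525 ≈ 358.1 m.
Worst case both components are at the extreme and orthogonal: √(444² + 358.1²) ≈ 570.413 m.

570 metres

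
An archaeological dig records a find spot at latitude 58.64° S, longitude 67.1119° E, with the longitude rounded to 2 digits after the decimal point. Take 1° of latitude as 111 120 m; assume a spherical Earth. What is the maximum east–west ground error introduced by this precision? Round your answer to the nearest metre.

Rounding to 2 decimal places leaves the longitude within ±0.005° of the true value.
Parallels shrink by cos φ, so at 58.64° a degree of longitude is 111120 × 0.5204 ≈ 57828.4 m.
East–west error: 0.005° × 57828.4 m/° ≈ 289.142 m.

289 metres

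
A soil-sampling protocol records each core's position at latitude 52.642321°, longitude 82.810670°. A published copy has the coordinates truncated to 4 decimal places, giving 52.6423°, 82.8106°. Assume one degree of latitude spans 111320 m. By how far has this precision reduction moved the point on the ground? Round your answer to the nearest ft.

Δlat = 52.642321 − 52.6423 = +0.000021°; Δlon = 82.810670 − 82.8106 = +0.000070°.
North–south shift: 0.000021 × 111320 = 2.33772 m.
East–west at this latitude: 0.000070° × 111320 × cos 52.6423° ≈ 0.000070 × 67547.8 = 4.72834 m.
Hypotenuse of the two orthogonal shifts: √(2.33772² + 4.72834²) = 5.27467 m.
In feet: 5.27467 m ÷ 0.3048 ≈ 17.305 ft.

17 ft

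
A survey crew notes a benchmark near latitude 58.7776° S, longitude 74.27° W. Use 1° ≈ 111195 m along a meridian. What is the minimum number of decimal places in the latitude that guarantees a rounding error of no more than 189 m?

3 decimal places

One degree of latitude covers 111195 m.
N decimal places → at most half a unit in the last place, 0.5 × 10⁻ᴺ° = 111195/2 × 10⁻ᴺ m.
Need 0.5 × 111195 × 10⁻ᴺ ≤ 189 → 10⁻ᴺ ≤ 3.399e-03, so N ≥ 2.47.
At 2 places the error can reach 556 m, but 3 places keeps it to 55.6 m.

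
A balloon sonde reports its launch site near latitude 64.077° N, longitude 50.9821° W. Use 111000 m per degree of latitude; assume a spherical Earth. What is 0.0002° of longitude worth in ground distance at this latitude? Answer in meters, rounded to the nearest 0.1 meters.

At 64.077° a degree of longitude is 111000 × cos 64.077° ≈ 48525.1 m, so 0.0002° corresponds to 9.70502 m.

9.7 meters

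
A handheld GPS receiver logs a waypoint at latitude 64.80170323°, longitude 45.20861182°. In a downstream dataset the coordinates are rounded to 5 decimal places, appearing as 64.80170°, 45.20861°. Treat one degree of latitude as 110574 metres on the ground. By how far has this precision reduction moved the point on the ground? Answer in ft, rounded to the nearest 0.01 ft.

1.21 ft

The latitude changed by +0.00000323° and the longitude by +0.00000182°.
North–south shift: 0.00000323 × 110574 = 0.357154 m.
E–W at 64.8017°: 0.00000182° × 110574 × cos 64.8017° = 0.00000182 × 110574 × 0.4258 ≈ 0.0856804 m.
Hypotenuse of the two orthogonal shifts: √(0.357154² + 0.0856804²) = 0.367288 m.
In feet: 0.367288 m ÷ 0.3048 ≈ 1.205 ft.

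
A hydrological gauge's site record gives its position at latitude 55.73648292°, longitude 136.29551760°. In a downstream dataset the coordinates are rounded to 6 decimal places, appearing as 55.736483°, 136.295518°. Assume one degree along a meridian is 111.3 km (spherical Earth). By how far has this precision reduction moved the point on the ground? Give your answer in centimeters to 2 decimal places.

The latitude changed by -0.00000008° and the longitude by -0.00000040°.
N–S: -0.00000008° × 111300 m/° = -0.008904 m.
E–W at 55.7365°: -0.00000040° × 111300 × cos 55.7365° = -0.00000040 × 111300 × 0.5630 ≈ -0.0250648 m.
Combined displacement = (0.008904² + 0.0250648²)^½ ≈ 0.0265993 m.
That is 0.0265993 m = 2.6599 cm.

2.66 centimeters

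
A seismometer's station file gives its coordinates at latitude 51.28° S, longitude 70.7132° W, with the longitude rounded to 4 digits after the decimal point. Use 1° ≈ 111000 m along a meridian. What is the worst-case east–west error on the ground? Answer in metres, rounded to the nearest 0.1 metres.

3.5 metres

Rounding to 4 decimal places leaves the longitude within ±5e-05° of the true value.
At latitude 51.28° a degree of longitude spans 111000 m × cos 51.28° = 111000 × 0.6255 ≈ 69432.2 m.
East–west error: 5e-05° × 69432.2 m/° ≈ 3.47161 m.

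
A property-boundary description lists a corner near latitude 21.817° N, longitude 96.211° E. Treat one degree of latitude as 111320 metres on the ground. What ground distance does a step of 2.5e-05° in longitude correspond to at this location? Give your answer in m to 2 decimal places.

2.58 m

At 21.817° a degree of longitude is 111320 × cos 21.817° ≈ 103347 m, so 2.5e-05° corresponds to 2.58367 m.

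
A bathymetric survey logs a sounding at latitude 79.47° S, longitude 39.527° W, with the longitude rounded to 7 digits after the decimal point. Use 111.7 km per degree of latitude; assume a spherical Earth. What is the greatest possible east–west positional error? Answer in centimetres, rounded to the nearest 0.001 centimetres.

0.102 centimetres

Rounding to 7 decimal places leaves the longitude within ±5e-08° of the true value.
Parallels shrink by cos φ, so at 79.47° a degree of longitude is 111700 × 0.1828 ≈ 20413.2 m.
So at most 5e-08° × 20413.2 ≈ 0.00102066 m east–west.
That is 0.00102066 m = 0.10207 cm.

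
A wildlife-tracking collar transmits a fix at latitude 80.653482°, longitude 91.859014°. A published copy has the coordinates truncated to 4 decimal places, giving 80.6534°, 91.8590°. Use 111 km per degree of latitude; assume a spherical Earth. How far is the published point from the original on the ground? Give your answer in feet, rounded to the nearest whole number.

30 feet

The latitude changed by +0.000082° and the longitude by +0.000014°.
N–S: 0.000082° × 111000 m/° = 9.102 m.
East–west at this latitude: 0.000014° × 111000 × cos 80.6534° ≈ 0.000014 × 18027.1 = 0.25238 m.
Distance: √(9.102² + 0.25238²) ≈ 9.1055 m.
In feet: 9.1055 m ÷ 0.3048 ≈ 29.874 ft.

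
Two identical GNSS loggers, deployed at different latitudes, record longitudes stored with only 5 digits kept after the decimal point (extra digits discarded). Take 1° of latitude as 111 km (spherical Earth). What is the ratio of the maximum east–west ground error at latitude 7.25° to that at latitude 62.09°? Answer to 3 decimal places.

Truncating at 5 decimal places can drop up to a full unit in the last place, so the longitude may be off by as much as 1e-05°.
At 7.25°: 1e-05° × 111000 × cos 7.25° = 1e-05 × 111000 × 0.9920 ≈ 1.1011 m.
At 62.09°: 1e-05° × 111000 × cos 62.09° = 1e-05 × 111000 × 0.4681 ≈ 0.51957 m.
Ratio: 1.1011 / 0.51957 = cos 7.25° / cos 62.09° ≈ 2.1193.

2.119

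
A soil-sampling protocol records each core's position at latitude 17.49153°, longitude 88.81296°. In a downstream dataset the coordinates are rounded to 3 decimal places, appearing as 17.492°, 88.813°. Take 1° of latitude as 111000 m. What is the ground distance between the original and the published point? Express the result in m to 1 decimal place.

The latitude changed by -0.00047° and the longitude by -0.00004°.
North–south shift: -0.00047 × 111000 = -52.17 m.
East–west at this latitude: -0.00004° × 111000 × cos 17.492° ≈ -0.00004 × 105867 = -4.23469 m.
Hypotenuse of the two orthogonal shifts: √(52.17² + 4.23469²) = 52.3416 m.

52.3 m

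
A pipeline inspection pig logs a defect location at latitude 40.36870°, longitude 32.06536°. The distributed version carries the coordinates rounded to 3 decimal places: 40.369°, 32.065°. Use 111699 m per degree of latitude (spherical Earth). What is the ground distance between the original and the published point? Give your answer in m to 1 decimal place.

The latitude changed by -0.00030° and the longitude by +0.00036°.
North–south shift: -0.00030 × 111699 = -33.5097 m.
East–west at this latitude: 0.00036° × 111699 × cos 40.369° ≈ 0.00036 × 85102.2 = 30.6368 m.
Combined displacement = (33.5097² + 30.6368²)^½ ≈ 45.4039 m.

45.4 m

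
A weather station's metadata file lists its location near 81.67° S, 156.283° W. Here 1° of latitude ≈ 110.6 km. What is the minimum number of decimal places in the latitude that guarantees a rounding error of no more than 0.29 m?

One degree of latitude covers 110600 m.
N decimal places → at most half a unit in the last place, 0.5 × 10⁻ᴺ° = 110600/2 × 10⁻ᴺ m.
Setting 55300 × 10⁻ᴺ ≤ 0.29 gives 10ᴺ ≥ 1.907e+05, i.e. N ≥ 5.28.
N = 5 would give 0.553 m (too coarse); N = 6 gives 0.0553 m ≤ 0.29 m.

6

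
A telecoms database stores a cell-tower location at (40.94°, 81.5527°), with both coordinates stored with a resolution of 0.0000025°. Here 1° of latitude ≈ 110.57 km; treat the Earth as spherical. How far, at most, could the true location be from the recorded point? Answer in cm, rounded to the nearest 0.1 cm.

With a 0.0000025° grid the true value lies within half a step, ±0.0000025°/2 = ±1.25e-06°, of the stored one.
North–south component: 1.25e-06° × 110570 = 0.138212 m.
Longitude error → 1.25e-06 × 110570 × cos 40.94° = 1.25e-06 × 110570 × 0.7554 ≈ 0.104405 m.
The two errors are perpendicular, so the maximum displacement is √(0.138212² + 0.104405²) ≈ 0.173214 m.
That is 0.173214 m = 17.321 cm.

17.3 cm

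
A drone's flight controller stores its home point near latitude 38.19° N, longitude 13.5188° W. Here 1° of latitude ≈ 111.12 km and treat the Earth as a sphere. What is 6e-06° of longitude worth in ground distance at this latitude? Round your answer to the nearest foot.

At 38.19° a degree of longitude is 111120 × cos 38.19° ≈ 87336.4 m, so 6e-06° corresponds to 0.524018 m.
Converting: 0.524018 m × 3.2808 ft/m ≈ 1.7192 ft.

2 feet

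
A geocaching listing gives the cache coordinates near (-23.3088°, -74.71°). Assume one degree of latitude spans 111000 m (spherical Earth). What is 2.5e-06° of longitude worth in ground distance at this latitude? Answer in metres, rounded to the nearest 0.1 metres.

At 23.3088° a degree of longitude is 111000 × cos 23.3088° ≈ 101941 m, so 2.5e-06° corresponds to 0.254852 m.

0.3 metres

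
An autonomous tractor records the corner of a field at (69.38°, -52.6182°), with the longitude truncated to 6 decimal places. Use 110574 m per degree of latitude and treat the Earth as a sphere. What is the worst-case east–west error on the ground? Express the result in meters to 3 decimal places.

0.039 meters

Truncating at 6 decimal places can drop up to a full unit in the last place, so the longitude may be off by as much as 1e-06°.
At latitude 69.38° a degree of longitude spans 110574 m × cos 69.38° = 110574 × 0.3522 ≈ 38940.7 m.
So at most 1e-06° × 38940.7 ≈ 0.0389407 m east–west.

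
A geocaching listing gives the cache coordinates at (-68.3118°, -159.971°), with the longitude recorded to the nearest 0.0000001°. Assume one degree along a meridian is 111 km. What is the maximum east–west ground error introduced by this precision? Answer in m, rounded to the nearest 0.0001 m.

0.0021 m

Rounding to 7 decimal places leaves the longitude within ±5e-08° of the true value.
One degree of longitude at 68.3118° is 111000 × cos 68.3118° ≈ 111000 × 0.3696 = 41020.6 m.
Maximum E–W displacement: 5e-08 × 41020.6 = 0.00205103 m.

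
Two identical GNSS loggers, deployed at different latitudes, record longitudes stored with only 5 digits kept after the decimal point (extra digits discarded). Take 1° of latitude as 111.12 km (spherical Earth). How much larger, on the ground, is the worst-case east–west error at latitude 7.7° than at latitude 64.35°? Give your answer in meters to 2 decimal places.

0.62 meters

Truncating at 5 decimal places can drop up to a full unit in the last place, so the longitude may be off by as much as 1e-05°.
At 7.7°: 1e-05° × 111120 × cos 7.7° = 1e-05 × 111120 × 0.9910 ≈ 1.1012 m.
Error at 64.35° = 1e-05° × 111120 × cos 64.35° ≈ 1.1112 × 0.4329 = 0.48101 m.
Difference: 1.1012 − 0.48101 = 0.62017 m.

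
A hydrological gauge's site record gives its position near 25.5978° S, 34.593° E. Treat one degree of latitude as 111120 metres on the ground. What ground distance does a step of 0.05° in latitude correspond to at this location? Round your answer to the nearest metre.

5556 metres

Along a meridian 0.05° is 0.05 × 111120 = 5556 m.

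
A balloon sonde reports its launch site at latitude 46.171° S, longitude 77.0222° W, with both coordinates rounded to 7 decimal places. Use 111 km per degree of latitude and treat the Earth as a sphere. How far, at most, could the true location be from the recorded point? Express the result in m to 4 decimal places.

Rounding to 7 decimal places leaves each coordinate within ±5e-08° of the true value.
Latitude error → 5e-08 × 111000 = 0.00555 m along the meridian.
E–W at 46.171°: 5e-08° × 111000 × cos 46.171° = 5e-08 × 111000 × 0.6925 ≈ 0.00384342 m.
The two errors are perpendicular, so the maximum displacement is √(0.00555² + 0.00384342²) ≈ 0.00675088 m.

0.0068 m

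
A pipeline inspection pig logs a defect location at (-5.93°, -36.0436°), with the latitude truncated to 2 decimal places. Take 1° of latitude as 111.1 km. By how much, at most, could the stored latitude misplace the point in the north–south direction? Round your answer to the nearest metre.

1111 metres

Truncating at 2 decimal places can drop up to a full unit in the last place, so the latitude may be off by as much as 0.01°.
So the N–S error is at most 0.01 × 111100 = 1111 m.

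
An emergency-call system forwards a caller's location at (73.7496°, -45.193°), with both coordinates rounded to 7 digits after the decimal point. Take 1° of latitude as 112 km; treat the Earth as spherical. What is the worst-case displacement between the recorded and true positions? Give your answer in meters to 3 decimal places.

0.006 meters

Rounding to 7 decimal places leaves each coordinate within ±5e-08° of the true value.
N–S: 5e-08° × 112000 m/° = 0.0056 m.
East–west component at 73.7496°: 5e-08° × 112000 × cos 73.7496° ≈ 5e-08 × 31341.6 ≈ 0.00156708 m.
Worst case both components are at the extreme and orthogonal: √(0.0056² + 0.00156708²) ≈ 0.00581513 m.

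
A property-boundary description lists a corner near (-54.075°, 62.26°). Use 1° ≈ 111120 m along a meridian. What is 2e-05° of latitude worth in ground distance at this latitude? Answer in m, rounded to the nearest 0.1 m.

Along a meridian 2e-05° is 2e-05 × 111120 = 2.2224 m.

2.2 m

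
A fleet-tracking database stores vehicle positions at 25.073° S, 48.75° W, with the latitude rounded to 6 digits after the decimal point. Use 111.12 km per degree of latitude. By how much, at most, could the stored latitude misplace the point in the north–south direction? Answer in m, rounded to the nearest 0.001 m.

0.056 m

Rounding to 6 decimal places leaves the latitude within ±5e-07° of the true value.
North–south distance: 5e-07° × 111120 m/° = 0.05556 m.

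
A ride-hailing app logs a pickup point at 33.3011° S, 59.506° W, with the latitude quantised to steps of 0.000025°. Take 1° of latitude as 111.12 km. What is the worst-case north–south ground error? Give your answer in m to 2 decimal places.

1.39 m

With a 0.000025° grid the true value lies within half a step, ±0.000025°/2 = ±1.25e-05°, of the stored one.
So the N–S error is at most 1.25e-05 × 111120 = 1.389 m.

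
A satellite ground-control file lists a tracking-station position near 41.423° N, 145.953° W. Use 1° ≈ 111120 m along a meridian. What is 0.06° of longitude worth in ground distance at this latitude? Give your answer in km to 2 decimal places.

One degree of longitude here spans 111120 × cos 41.423° = 111120 × 0.7498 ≈ 83322.8 m; 0.06° of that is 4999.37 m.
That is 4999.37 m = 4.9994 km.

5.00 km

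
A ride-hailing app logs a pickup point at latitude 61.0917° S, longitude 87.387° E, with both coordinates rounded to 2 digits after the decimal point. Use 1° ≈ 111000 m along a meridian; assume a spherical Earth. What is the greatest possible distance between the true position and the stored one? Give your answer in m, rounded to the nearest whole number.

616 m

Rounding to 2 decimal places leaves each coordinate within ±0.005° of the true value.
North–south component: 0.005° × 111000 = 555 m.
Longitude error → 0.005 × 111000 × cos 61.0917° = 0.005 × 111000 × 0.4834 ≈ 268.292 m.
Combining orthogonally: (555² + 268.292²)^½ ≈ 616.446 m.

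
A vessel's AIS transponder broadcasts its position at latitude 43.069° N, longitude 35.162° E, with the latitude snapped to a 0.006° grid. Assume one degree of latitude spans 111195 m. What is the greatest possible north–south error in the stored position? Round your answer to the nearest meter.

With a 0.006° grid the true value lies within half a step, ±0.006°/2 = ±0.003°, of the stored one.
North–south distance: 0.003° × 111195 m/° = 333.585 m.

334 meters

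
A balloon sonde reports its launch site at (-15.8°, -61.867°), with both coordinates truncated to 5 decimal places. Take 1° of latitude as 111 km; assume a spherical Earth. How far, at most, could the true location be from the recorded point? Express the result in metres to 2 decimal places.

Truncating at 5 decimal places can drop up to a full unit in the last place, so each coordinate may be off by as much as 1e-05°.
N–S: 1e-05° × 111000 m/° = 1.11 m.
East–west component at 15.8°: 1e-05° × 111000 × cos 15.8° ≈ 1e-05 × 106806 ≈ 1.06806 m.
The two errors are perpendicular, so the maximum displacement is √(1.11² + 1.06806²) ≈ 1.54041 m.

1.54 metres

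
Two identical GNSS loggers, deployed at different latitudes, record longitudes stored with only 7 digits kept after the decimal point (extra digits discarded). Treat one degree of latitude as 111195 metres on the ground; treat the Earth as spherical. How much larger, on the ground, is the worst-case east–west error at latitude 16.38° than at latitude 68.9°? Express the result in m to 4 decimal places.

0.0067 m

Truncating at 7 decimal places can drop up to a full unit in the last place, so the longitude may be off by as much as 1e-07°.
Error at 16.38° = 1e-07° × 111195 × cos 16.38° ≈ 0.011119 × 0.9594 = 0.010668 m.
At 68.9°: 1e-07° × 111195 × cos 68.9° = 1e-07 × 111195 × 0.3600 ≈ 0.004003 m.
Difference: 0.010668 − 0.004003 = 0.0066652 m.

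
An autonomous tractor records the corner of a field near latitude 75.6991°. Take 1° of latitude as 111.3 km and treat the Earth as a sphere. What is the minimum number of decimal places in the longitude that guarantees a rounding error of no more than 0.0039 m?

7

At 75.6991° one degree of longitude covers 111300 × cos 75.6991° ≈ 111300 × 0.2470 ≈ 27492.7 m.
With N decimal places the half-ulp bound is 0.5·10⁻ᴺ°, or 0.5·10⁻ᴺ × 27492.7 m on the ground.
Need 0.5 × 27492.7 × 10⁻ᴺ ≤ 0.0039 → 10⁻ᴺ ≤ 2.837e-07, so N ≥ 6.55.
So 7 decimal places suffice (0.00137 m); 6 would allow up to 0.0137 m.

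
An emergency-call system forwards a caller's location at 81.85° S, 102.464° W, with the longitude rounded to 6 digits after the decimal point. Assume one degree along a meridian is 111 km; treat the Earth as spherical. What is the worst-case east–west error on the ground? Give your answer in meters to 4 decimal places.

Rounding to 6 decimal places leaves the longitude within ±5e-07° of the true value.
One degree of longitude at 81.85° is 111000 × cos 81.85° ≈ 111000 × 0.1418 = 15735.9 m.
Maximum E–W displacement: 5e-07 × 15735.9 = 0.00786797 m.

0.0079 meters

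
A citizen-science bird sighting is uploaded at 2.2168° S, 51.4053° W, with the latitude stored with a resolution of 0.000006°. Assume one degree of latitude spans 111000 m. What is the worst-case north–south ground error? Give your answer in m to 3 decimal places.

With a 0.000006° grid the true value lies within half a step, ±0.000006°/2 = ±3e-06°, of the stored one.
Along the meridian that is 3e-06° × 111000 m/° = 0.333 m.

0.333 m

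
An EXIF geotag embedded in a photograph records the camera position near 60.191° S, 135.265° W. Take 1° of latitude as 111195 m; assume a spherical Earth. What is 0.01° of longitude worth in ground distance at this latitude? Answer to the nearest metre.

At 60.191° a degree of longitude is 111195 × cos 60.191° ≈ 55276.2 m, so 0.01° corresponds to 552.762 m.

553 metres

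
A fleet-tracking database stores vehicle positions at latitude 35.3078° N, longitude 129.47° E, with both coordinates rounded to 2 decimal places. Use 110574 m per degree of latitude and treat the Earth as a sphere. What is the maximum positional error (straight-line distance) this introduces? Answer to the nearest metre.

Rounding to 2 decimal places leaves each coordinate within ±0.005° of the true value.
North–south component: 0.005° × 110574 = 552.87 m.
E–W at 35.3078°: 0.005° × 110574 × cos 35.3078° = 0.005 × 110574 × 0.8161 ≈ 451.174 m.
Combining orthogonally: (552.87² + 451.174²)^½ ≈ 713.599 m.

714 metres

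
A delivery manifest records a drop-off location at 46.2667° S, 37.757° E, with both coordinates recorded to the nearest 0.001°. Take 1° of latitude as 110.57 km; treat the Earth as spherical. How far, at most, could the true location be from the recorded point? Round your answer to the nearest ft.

221 ft

Rounding to 3 decimal places leaves each coordinate within ±0.0005° of the true value.
North–south component: 0.0005° × 110570 = 55.285 m.
Longitude error → 0.0005 × 110570 × cos 46.2667° = 0.0005 × 110570 × 0.6913 ≈ 38.2187 m.
The two errors are perpendicular, so the maximum displacement is √(55.285² + 38.2187²) ≈ 67.2094 m.
Converting: 67.2094 m × 3.2808 ft/m ≈ 220.5 ft.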